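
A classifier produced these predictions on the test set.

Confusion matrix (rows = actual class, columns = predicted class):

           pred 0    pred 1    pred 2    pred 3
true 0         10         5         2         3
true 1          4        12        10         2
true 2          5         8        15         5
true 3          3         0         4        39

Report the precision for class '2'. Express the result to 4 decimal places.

0.4839

precision = TP/(TP+FP).
2: TP=15, FP=2+10+4=16 → 15/31 = 0.48387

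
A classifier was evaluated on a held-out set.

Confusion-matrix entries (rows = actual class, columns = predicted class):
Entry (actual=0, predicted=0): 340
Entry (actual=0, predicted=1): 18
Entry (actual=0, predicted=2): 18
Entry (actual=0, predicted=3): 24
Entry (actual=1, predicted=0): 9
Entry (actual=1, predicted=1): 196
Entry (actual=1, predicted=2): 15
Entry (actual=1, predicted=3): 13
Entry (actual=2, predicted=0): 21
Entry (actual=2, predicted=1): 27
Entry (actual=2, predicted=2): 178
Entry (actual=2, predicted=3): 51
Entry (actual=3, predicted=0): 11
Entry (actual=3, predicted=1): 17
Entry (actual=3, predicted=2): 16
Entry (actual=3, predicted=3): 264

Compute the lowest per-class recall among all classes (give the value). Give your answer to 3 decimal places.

Per-class recall (TP/(TP+FN)):
  0: TP=340, FN=18+18+24=60 → 340/400 = 0.8500
  1: TP=196, FN=9+15+13=37 → 196/233 = 0.8412
  2: TP=178, FN=21+27+51=99 → 178/277 = 0.6426
  3: TP=264, FN=11+17+16=44 → 264/308 = 0.8571
Lowest is class '2' with recall = 0.643.

0.643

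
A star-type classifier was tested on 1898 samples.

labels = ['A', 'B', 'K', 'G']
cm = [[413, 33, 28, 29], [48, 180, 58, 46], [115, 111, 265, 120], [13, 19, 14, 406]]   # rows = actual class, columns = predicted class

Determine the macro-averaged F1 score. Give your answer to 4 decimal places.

0.6510

Per-class F1 score (2·TP/(2·TP+FP+FN)):
  A: TP=413, FP=48+115+13=176, FN=33+28+29=90 → 826/1092 = 0.75641
  B: TP=180, FP=33+111+19=163, FN=48+58+46=152 → 360/675 = 0.53333
  K: TP=265, FP=28+58+14=100, FN=115+111+120=346 → 530/976 = 0.54303
  G: TP=406, FP=29+46+120=195, FN=13+19+14=46 → 812/1053 = 0.77113
Macro-F1 score = mean = (0.75641 + 0.53333 + 0.54303 + 0.77113) / 4 = 0.6510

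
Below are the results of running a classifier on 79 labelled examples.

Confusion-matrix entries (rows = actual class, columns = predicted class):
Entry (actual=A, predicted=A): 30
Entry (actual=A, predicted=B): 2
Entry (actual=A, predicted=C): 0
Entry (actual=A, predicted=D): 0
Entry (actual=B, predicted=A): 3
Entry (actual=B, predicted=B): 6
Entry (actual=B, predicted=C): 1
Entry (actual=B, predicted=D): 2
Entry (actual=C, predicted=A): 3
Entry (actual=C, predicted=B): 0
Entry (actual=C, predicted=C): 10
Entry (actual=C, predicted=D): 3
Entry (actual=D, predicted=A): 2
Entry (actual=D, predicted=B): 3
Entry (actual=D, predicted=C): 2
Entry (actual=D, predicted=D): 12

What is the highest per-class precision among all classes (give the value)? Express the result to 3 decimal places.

Per-class precision (TP/(TP+FP)):
  A: TP=30, FP=3+3+2=8 → 30/38 = 0.7895
  B: TP=6, FP=2+0+3=5 → 6/11 = 0.5455
  C: TP=10, FP=0+1+2=3 → 10/13 = 0.7692
  D: TP=12, FP=0+2+3=5 → 12/17 = 0.7059
Highest is class 'A' with precision = 0.789.

0.789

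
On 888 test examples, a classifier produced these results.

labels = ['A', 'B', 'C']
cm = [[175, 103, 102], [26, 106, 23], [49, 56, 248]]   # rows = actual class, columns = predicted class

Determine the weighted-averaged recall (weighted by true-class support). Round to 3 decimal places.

0.596

Per-class recall (TP/(TP+FN)):
  A: TP=175, FN=103+102=205 → 175/380 = 0.4605
  B: TP=106, FN=26+23=49 → 106/155 = 0.6839
  C: TP=248, FN=49+56=105 → 248/353 = 0.7025
Weighted-recall = Σ (supportᵢ/N)·recallᵢ with N=888: (380/888)·0.4605 + (155/888)·0.6839 + (353/888)·0.7025 = 0.596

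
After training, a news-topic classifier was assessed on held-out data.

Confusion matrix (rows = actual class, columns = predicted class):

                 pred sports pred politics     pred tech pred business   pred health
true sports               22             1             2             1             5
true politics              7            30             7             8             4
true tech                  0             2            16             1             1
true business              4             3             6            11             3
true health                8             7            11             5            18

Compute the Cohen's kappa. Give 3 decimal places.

0.412

Observed agreement pₒ = trace/N = 97/183 = 0.5301
Expected agreement pₑ = Σ (rowᵢ·colᵢ)/N² = (31·41 + 56·43 + 20·42 + 27·26 + 49·31)/183² = 0.2013
κ = (pₒ − pₑ)/(1 − pₑ) = (0.5301 − 0.2013)/(1 − 0.2013) = 0.412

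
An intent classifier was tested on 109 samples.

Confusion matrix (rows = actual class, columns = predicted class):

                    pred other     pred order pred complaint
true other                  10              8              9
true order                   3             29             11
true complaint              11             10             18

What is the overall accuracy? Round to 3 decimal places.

0.523

Accuracy = trace / total = (10+29+18=57) / 109 = 57/109 = 0.523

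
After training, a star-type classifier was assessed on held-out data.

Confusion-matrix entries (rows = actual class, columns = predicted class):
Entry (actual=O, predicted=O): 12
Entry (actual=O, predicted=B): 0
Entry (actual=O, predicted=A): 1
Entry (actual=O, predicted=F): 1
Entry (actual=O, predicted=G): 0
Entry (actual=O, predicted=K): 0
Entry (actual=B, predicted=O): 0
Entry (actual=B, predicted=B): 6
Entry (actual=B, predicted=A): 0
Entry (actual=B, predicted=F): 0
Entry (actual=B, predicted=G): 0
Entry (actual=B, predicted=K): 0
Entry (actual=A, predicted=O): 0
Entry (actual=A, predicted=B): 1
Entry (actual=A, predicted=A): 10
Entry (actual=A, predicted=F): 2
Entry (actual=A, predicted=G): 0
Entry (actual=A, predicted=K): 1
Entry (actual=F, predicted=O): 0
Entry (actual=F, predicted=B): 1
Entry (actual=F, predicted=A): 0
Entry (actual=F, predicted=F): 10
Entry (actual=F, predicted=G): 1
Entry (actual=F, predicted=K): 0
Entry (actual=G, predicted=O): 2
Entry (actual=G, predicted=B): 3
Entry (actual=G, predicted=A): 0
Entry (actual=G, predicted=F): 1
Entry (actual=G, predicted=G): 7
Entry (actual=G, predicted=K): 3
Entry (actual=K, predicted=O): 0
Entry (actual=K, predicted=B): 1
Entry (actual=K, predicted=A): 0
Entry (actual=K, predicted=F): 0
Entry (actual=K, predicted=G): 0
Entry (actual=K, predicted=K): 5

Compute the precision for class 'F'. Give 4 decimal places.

0.7143

Take TP from the diagonal, FP from the rest of the 'F' prediction marginal, FN from the rest of the 'F' actual marginal.
precision = TP/(TP+FP).
F: TP=10, FP=1+0+2+1+0=4 → 10/14 = 0.71429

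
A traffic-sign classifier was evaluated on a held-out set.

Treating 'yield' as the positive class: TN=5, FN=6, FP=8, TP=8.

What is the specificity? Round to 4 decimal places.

0.3846

Specificity = TN/(TN+FP) = 5/(5+8) = 0.3846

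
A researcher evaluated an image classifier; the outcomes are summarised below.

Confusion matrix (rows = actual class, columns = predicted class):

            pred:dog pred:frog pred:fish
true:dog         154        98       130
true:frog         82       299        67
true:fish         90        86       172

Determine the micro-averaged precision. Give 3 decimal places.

Micro-averaging pools counts across classes: ΣTP=625, ΣFP=553, ΣFN=553.
Micro-precision = TP/(TP+FP) on pooled counts = 0.531 (equals overall accuracy in single-label multiclass).

0.531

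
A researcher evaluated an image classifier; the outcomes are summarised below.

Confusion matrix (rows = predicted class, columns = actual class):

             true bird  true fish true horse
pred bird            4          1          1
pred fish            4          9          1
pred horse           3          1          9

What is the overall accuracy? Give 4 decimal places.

0.6667

Accuracy = trace / total = (4+9+9=22) / 33 = 22/33 = 0.6667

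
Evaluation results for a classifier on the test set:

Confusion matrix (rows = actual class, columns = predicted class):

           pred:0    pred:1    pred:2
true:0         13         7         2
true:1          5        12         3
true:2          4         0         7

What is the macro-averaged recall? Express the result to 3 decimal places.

Per-class recall (TP/(TP+FN)):
  0: TP=13, FN=7+2=9 → 13/22 = 0.5909
  1: TP=12, FN=5+3=8 → 12/20 = 0.6000
  2: TP=7, FN=4+0=4 → 7/11 = 0.6364
Macro-recall = mean = (0.5909 + 0.6000 + 0.6364) / 3 = 0.609

0.609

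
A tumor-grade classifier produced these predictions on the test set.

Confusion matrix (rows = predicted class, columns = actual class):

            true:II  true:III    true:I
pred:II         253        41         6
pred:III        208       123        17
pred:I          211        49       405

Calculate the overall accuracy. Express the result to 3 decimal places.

0.595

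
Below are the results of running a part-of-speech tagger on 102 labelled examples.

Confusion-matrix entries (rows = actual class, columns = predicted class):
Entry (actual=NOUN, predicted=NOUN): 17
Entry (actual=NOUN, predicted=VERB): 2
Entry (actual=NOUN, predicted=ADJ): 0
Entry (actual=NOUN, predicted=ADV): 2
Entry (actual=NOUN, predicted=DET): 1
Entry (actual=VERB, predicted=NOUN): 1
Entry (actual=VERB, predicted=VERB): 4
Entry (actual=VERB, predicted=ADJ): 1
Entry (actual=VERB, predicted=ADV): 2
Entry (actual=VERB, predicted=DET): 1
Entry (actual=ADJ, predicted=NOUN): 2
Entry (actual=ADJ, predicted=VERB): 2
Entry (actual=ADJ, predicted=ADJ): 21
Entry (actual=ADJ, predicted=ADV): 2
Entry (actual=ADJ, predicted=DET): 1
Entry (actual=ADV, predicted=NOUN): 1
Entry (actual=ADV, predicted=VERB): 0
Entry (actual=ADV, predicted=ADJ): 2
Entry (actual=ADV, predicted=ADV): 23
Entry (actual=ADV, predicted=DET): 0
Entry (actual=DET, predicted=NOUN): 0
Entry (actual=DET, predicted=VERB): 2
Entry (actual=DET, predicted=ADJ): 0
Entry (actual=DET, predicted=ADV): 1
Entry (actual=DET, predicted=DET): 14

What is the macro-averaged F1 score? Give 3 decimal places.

Per-class F1 score (2·TP/(2·TP+FP+FN)):
  NOUN: TP=17, FP=1+2+1+0=4, FN=2+0+2+1=5 → 34/43 = 0.7907
  VERB: TP=4, FP=2+2+0+2=6, FN=1+1+2+1=5 → 8/19 = 0.4211
  ADJ: TP=21, FP=0+1+2+0=3, FN=2+2+2+1=7 → 42/52 = 0.8077
  ADV: TP=23, FP=2+2+2+1=7, FN=1+0+2+0=3 → 46/56 = 0.8214
  DET: TP=14, FP=1+1+1+0=3, FN=0+2+0+1=3 → 28/34 = 0.8235
Macro-F1 score = mean = (0.7907 + 0.4211 + 0.8077 + 0.8214 + 0.8235) / 5 = 0.733

0.733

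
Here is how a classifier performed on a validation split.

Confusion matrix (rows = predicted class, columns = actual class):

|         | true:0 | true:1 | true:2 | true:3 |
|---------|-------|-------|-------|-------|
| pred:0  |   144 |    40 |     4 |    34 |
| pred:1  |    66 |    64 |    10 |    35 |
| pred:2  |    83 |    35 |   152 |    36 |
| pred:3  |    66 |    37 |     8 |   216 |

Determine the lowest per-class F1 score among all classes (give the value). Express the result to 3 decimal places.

0.365

Per-class F1 score (2·TP/(2·TP+FP+FN)):
  0: TP=144, FP=40+4+34=78, FN=66+83+66=215 → 288/581 = 0.4957
  1: TP=64, FP=66+10+35=111, FN=40+35+37=112 → 128/351 = 0.3647
  2: TP=152, FP=83+35+36=154, FN=4+10+8=22 → 304/480 = 0.6333
  3: TP=216, FP=66+37+8=111, FN=34+35+36=105 → 432/648 = 0.6667
Lowest is class '1' with F1 score = 0.365.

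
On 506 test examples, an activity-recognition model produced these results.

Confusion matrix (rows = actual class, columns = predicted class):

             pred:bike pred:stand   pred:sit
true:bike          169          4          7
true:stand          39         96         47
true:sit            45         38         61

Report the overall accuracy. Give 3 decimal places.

Accuracy = trace / total = (169+96+61=326) / 506 = 326/506 = 0.644

0.644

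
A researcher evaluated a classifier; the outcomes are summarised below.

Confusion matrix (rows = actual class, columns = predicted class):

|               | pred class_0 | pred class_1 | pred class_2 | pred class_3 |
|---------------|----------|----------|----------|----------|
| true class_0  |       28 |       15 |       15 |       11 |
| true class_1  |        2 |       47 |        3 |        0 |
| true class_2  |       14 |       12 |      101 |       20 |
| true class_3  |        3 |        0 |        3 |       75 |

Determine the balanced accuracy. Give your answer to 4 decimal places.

0.7307

Balanced accuracy = mean of per-class recall.
  class_0: recall = 28/69 = 0.40580
  class_1: recall = 47/52 = 0.90385
  class_2: recall = 101/147 = 0.68707
  class_3: recall = 75/81 = 0.92593
Mean = (0.40580 + 0.90385 + 0.68707 + 0.92593) / 4 = 0.7307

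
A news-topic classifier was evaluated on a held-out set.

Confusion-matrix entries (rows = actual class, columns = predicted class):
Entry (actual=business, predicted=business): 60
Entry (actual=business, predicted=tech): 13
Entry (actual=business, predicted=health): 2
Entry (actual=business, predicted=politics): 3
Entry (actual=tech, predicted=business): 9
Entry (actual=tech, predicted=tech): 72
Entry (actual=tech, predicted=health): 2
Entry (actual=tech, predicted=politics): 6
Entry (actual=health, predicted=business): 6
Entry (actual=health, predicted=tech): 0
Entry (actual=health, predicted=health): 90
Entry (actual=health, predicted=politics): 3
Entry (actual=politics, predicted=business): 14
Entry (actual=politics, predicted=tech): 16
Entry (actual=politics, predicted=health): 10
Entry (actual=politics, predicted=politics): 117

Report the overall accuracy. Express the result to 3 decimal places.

0.801

Accuracy = trace / total = (60+72+90+117=339) / 423 = 339/423 = 0.801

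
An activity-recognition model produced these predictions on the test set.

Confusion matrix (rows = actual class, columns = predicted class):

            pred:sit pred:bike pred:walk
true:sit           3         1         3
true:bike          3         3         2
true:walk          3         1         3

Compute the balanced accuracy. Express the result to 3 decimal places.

0.411

Balanced accuracy = mean of per-class recall.
  sit: recall = 3/7 = 0.4286
  bike: recall = 3/8 = 0.3750
  walk: recall = 3/7 = 0.4286
Mean = (0.4286 + 0.3750 + 0.4286) / 3 = 0.411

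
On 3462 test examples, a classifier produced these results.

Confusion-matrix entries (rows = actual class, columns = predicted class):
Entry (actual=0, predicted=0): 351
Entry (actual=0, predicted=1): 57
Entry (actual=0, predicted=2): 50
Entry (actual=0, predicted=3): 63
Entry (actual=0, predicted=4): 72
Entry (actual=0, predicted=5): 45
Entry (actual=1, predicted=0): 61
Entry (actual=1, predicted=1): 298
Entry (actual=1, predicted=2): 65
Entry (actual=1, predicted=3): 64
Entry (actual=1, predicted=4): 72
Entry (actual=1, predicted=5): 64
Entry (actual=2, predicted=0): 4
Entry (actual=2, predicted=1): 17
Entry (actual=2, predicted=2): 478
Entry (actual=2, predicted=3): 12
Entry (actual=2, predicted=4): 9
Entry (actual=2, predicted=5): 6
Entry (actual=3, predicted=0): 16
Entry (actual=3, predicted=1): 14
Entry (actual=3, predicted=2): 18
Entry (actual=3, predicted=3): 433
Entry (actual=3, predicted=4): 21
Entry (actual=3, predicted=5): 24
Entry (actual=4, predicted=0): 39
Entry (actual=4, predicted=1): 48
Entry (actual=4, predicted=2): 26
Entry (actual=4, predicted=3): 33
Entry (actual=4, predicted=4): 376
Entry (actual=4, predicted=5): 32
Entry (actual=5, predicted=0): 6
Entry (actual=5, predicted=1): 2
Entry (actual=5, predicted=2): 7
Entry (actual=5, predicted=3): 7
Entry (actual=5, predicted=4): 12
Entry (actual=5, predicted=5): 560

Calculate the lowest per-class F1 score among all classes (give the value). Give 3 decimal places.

Per-class F1 score (2·TP/(2·TP+FP+FN)):
  0: TP=351, FP=61+4+16+39+6=126, FN=57+50+63+72+45=287 → 702/1115 = 0.6296
  1: TP=298, FP=57+17+14+48+2=138, FN=61+65+64+72+64=326 → 596/1060 = 0.5623
  2: TP=478, FP=50+65+18+26+7=166, FN=4+17+12+9+6=48 → 956/1170 = 0.8171
  3: TP=433, FP=63+64+12+33+7=179, FN=16+14+18+21+24=93 → 866/1138 = 0.7610
  4: TP=376, FP=72+72+9+21+12=186, FN=39+48+26+33+32=178 → 752/1116 = 0.6738
  5: TP=560, FP=45+64+6+24+32=171, FN=6+2+7+7+12=34 → 1120/1325 = 0.8453
Lowest is class '1' with F1 score = 0.562.

0.562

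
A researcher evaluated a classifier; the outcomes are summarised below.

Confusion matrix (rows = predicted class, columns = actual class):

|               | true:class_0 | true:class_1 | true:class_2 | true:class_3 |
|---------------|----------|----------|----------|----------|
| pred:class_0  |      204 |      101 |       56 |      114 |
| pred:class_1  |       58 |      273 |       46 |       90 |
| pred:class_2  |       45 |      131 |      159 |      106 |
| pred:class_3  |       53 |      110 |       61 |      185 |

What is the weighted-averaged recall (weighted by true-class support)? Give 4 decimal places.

0.4581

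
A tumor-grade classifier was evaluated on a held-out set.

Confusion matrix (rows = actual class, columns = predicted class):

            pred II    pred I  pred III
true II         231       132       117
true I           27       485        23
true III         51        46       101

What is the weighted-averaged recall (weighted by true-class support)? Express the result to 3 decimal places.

0.674

Per-class recall (TP/(TP+FN)):
  II: TP=231, FN=132+117=249 → 231/480 = 0.4813
  I: TP=485, FN=27+23=50 → 485/535 = 0.9065
  III: TP=101, FN=51+46=97 → 101/198 = 0.5101
Weighted-recall = Σ (supportᵢ/N)·recallᵢ with N=1213: (480/1213)·0.4813 + (535/1213)·0.9065 + (198/1213)·0.5101 = 0.674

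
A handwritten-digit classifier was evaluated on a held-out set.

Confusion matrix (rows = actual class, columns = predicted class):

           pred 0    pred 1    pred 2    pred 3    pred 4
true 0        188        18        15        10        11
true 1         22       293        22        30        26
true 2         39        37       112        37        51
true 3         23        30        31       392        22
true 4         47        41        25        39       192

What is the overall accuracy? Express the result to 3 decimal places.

Accuracy = trace / total = (188+293+112+392+192=1177) / 1753 = 1177/1753 = 0.671

0.671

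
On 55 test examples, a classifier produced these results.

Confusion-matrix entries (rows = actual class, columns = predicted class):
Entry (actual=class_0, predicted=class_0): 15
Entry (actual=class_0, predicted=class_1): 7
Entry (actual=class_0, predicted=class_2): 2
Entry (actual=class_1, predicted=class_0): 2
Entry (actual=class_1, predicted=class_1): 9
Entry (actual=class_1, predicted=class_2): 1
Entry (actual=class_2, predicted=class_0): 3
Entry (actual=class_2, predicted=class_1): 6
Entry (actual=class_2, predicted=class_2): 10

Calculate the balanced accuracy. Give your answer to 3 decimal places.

0.634

Balanced accuracy = mean of per-class recall.
  class_0: recall = 15/24 = 0.6250
  class_1: recall = 9/12 = 0.7500
  class_2: recall = 10/19 = 0.5263
Mean = (0.6250 + 0.7500 + 0.5263) / 3 = 0.634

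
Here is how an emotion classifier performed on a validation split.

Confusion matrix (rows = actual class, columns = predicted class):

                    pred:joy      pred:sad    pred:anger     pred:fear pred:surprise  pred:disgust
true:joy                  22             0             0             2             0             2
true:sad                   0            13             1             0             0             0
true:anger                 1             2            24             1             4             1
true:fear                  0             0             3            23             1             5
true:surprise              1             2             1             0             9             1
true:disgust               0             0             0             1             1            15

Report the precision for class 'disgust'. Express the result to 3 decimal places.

0.625

Treat 'disgust' as positive and all other classes as negative.
precision = TP/(TP+FP).
disgust: TP=15, FP=2+0+1+5+1=9 → 15/24 = 0.6250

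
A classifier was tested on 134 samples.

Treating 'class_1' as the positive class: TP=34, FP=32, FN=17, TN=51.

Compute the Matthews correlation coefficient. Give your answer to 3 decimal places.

0.273

MCC = (TP·TN − FP·FN) / √((TP+FP)(TP+FN)(TN+FP)(TN+FN))
Numerator = 34·51 − 32·17 = 1190
Denominator = √(66·51·83·68) = √18997704 = 4358.6356
MCC = 1190 / 4358.6356 = 0.273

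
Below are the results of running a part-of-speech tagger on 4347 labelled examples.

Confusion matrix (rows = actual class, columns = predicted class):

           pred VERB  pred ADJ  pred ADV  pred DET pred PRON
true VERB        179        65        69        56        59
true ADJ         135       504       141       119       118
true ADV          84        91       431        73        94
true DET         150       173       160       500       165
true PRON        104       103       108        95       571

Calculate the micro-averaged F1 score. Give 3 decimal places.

0.503

Micro-averaging pools counts across classes: ΣTP=2185, ΣFP=2162, ΣFN=2162.
Micro-F1 score = 2·TP/(2·TP+FP+FN) on pooled counts = 0.503 (equals overall accuracy in single-label multiclass).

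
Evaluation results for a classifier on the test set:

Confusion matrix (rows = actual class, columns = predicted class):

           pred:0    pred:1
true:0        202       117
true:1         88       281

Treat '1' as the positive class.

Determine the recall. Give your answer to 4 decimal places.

0.7615

Recall = TP/(TP+FN) = 281/(281+88) = 281/369 = 0.7615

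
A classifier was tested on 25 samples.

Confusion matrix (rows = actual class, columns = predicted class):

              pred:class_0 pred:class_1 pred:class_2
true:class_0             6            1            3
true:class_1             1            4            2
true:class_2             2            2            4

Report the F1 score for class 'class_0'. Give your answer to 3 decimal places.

Take TP from the diagonal, FP from the rest of the 'class_0' prediction marginal, FN from the rest of the 'class_0' actual marginal.
F1 score = 2·TP/(2·TP+FP+FN).
class_0: TP=6, FP=1+2=3, FN=1+3=4 → 12/19 = 0.6316

0.632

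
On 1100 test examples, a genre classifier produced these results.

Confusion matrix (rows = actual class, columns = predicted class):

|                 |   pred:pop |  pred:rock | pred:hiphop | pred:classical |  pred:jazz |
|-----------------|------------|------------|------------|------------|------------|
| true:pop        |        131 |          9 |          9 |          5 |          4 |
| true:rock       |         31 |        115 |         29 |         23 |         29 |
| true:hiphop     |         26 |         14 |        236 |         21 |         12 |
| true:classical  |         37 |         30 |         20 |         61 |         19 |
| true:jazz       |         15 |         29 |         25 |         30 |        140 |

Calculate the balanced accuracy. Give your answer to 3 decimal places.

0.610

Balanced accuracy = mean of per-class recall.
  pop: recall = 131/158 = 0.8291
  rock: recall = 115/227 = 0.5066
  hiphop: recall = 236/309 = 0.7638
  classical: recall = 61/167 = 0.3653
  jazz: recall = 140/239 = 0.5858
Mean = (0.8291 + 0.5066 + 0.7638 + 0.3653 + 0.5858) / 5 = 0.610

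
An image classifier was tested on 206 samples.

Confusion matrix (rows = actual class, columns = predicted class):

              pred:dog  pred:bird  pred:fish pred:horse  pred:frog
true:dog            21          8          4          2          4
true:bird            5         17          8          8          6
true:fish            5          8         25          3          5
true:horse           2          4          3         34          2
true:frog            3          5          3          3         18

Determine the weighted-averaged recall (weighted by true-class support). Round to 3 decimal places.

Per-class recall (TP/(TP+FN)):
  dog: TP=21, FN=8+4+2+4=18 → 21/39 = 0.5385
  bird: TP=17, FN=5+8+8+6=27 → 17/44 = 0.3864
  fish: TP=25, FN=5+8+3+5=21 → 25/46 = 0.5435
  horse: TP=34, FN=2+4+3+2=11 → 34/45 = 0.7556
  frog: TP=18, FN=3+5+3+3=14 → 18/32 = 0.5625
Weighted-recall = Σ (supportᵢ/N)·recallᵢ with N=206: (39/206)·0.5385 + (44/206)·0.3864 + (46/206)·0.5435 + (45/206)·0.7556 + (32/206)·0.5625 = 0.558

0.558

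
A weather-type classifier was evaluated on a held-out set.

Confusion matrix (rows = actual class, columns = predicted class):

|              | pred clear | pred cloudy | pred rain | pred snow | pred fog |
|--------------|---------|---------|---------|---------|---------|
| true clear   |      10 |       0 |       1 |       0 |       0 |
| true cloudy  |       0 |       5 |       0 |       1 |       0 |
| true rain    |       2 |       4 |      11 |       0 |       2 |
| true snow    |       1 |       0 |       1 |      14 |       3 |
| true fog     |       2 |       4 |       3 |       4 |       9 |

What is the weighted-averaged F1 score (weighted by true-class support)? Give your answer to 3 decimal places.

Per-class F1 score (2·TP/(2·TP+FP+FN)):
  clear: TP=10, FP=0+2+1+2=5, FN=0+1+0+0=1 → 20/26 = 0.7692
  cloudy: TP=5, FP=0+4+0+4=8, FN=0+0+1+0=1 → 10/19 = 0.5263
  rain: TP=11, FP=1+0+1+3=5, FN=2+4+0+2=8 → 22/35 = 0.6286
  snow: TP=14, FP=0+1+0+4=5, FN=1+0+1+3=5 → 28/38 = 0.7368
  fog: TP=9, FP=0+0+2+3=5, FN=2+4+3+4=13 → 18/36 = 0.5000
Weighted-F1 score = Σ (supportᵢ/N)·F1 scoreᵢ with N=77: (11/77)·0.7692 + (6/77)·0.5263 + (19/77)·0.6286 + (19/77)·0.7368 + (22/77)·0.5000 = 0.631

0.631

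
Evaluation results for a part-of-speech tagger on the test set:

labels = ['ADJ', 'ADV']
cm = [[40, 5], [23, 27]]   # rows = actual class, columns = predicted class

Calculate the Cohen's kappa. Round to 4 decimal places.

Observed agreement pₒ = trace/N = 67/95 = 0.70526
Expected agreement pₑ = Σ (rowᵢ·colᵢ)/N² = (45·63 + 50·32)/95² = 0.49141
κ = (pₒ − pₑ)/(1 − pₑ) = (0.70526 − 0.49141)/(1 − 0.49141) = 0.4205

0.4205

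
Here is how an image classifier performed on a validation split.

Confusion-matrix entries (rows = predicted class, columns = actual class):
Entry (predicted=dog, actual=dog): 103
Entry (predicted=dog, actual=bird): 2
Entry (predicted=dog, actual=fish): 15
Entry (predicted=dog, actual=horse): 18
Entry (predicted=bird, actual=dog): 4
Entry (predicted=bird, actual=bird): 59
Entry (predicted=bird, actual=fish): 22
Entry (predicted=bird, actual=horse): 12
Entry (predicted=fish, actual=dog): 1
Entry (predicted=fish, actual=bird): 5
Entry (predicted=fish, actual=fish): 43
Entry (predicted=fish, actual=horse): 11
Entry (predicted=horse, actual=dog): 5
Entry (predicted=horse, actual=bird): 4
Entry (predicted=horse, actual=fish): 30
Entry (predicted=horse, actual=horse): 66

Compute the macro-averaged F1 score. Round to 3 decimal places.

Per-class F1 score (2·TP/(2·TP+FP+FN)):
  dog: TP=103, FP=2+15+18=35, FN=4+1+5=10 → 206/251 = 0.8207
  bird: TP=59, FP=4+22+12=38, FN=2+5+4=11 → 118/167 = 0.7066
  fish: TP=43, FP=1+5+11=17, FN=15+22+30=67 → 86/170 = 0.5059
  horse: TP=66, FP=5+4+30=39, FN=18+12+11=41 → 132/212 = 0.6226
Macro-F1 score = mean = (0.8207 + 0.7066 + 0.5059 + 0.6226) / 4 = 0.664

0.664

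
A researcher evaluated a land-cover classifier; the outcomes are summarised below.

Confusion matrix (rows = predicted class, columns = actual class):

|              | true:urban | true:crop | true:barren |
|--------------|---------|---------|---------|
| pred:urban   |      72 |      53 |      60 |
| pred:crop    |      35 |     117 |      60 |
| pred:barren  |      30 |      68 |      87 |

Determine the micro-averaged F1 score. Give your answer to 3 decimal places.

Micro-averaging pools counts across classes: ΣTP=276, ΣFP=306, ΣFN=306.
Micro-F1 score = 2·TP/(2·TP+FP+FN) on pooled counts = 0.474 (equals overall accuracy in single-label multiclass).

0.474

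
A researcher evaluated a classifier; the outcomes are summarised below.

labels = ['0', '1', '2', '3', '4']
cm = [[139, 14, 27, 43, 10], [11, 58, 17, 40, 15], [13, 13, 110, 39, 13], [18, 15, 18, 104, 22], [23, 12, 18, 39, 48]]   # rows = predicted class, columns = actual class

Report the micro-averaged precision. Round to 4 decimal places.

0.5222

Micro-averaging pools counts across classes: ΣTP=459, ΣFP=420, ΣFN=420.
Micro-precision = TP/(TP+FP) on pooled counts = 0.5222 (equals overall accuracy in single-label multiclass).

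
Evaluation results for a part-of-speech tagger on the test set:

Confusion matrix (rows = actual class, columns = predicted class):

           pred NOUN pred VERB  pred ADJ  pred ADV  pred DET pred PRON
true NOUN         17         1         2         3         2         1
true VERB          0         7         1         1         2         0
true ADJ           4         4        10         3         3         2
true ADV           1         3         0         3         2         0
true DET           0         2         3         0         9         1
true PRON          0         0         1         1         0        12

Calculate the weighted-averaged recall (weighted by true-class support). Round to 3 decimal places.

0.574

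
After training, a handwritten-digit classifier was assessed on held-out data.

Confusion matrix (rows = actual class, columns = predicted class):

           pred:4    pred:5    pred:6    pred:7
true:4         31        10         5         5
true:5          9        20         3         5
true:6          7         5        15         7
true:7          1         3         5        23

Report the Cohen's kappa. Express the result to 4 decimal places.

Observed agreement pₒ = trace/N = 89/154 = 0.57792
Expected agreement pₑ = Σ (rowᵢ·colᵢ)/N² = (51·48 + 37·38 + 34·28 + 32·40)/154² = 0.25662
κ = (pₒ − pₑ)/(1 − pₑ) = (0.57792 − 0.25662)/(1 − 0.25662) = 0.4322

0.4322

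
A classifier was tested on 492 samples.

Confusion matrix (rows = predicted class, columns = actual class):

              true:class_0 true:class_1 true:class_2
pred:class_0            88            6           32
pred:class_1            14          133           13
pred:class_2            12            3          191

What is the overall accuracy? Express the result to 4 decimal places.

0.8374

Accuracy = trace / total = (88+133+191=412) / 492 = 412/492 = 0.8374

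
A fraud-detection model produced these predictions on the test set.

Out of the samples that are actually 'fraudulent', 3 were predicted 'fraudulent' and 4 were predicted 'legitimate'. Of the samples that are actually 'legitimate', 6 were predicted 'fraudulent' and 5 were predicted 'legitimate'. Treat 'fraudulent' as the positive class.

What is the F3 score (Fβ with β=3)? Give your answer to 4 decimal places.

0.4167

Fβ = (1+β²)·TP / ((1+β²)·TP + β²·FN + FP), with β²=9
= 10·3 / (10·3 + 9·4 + 6) = 0.4167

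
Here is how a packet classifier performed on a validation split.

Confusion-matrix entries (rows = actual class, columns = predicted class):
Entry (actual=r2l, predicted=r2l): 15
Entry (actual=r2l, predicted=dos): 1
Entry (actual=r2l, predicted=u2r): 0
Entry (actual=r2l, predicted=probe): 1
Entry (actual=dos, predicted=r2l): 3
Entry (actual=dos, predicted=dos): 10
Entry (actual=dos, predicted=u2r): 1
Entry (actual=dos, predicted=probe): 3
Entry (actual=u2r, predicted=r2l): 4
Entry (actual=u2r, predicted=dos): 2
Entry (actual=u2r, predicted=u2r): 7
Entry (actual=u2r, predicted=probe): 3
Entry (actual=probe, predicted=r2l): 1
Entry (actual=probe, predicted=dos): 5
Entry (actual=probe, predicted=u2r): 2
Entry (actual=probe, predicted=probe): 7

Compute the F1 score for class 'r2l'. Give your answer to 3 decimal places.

Treat 'r2l' as positive and all other classes as negative.
F1 score = 2·TP/(2·TP+FP+FN).
r2l: TP=15, FP=3+4+1=8, FN=1+0+1=2 → 30/40 = 0.7500

0.750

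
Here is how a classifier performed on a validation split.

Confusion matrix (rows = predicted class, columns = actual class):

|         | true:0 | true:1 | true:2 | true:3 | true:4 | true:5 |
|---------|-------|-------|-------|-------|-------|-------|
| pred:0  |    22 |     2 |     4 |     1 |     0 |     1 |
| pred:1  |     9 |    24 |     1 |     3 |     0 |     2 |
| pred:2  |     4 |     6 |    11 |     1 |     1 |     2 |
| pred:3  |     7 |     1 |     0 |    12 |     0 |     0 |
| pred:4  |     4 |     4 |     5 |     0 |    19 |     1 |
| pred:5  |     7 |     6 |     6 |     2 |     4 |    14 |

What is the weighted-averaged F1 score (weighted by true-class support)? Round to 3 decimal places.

Per-class F1 score (2·TP/(2·TP+FP+FN)):
  0: TP=22, FP=2+4+1+0+1=8, FN=9+4+7+4+7=31 → 44/83 = 0.5301
  1: TP=24, FP=9+1+3+0+2=15, FN=2+6+1+4+6=19 → 48/82 = 0.5854
  2: TP=11, FP=4+6+1+1+2=14, FN=4+1+0+5+6=16 → 22/52 = 0.4231
  3: TP=12, FP=7+1+0+0+0=8, FN=1+3+1+0+2=7 → 24/39 = 0.6154
  4: TP=19, FP=4+4+5+0+1=14, FN=0+0+1+0+4=5 → 38/57 = 0.6667
  5: TP=14, FP=7+6+6+2+4=25, FN=1+2+2+0+1=6 → 28/59 = 0.4746
Weighted-F1 score = Σ (supportᵢ/N)·F1 scoreᵢ with N=186: (53/186)·0.5301 + (43/186)·0.5854 + (27/186)·0.4231 + (19/186)·0.6154 + (24/186)·0.6667 + (20/186)·0.4746 = 0.548

0.548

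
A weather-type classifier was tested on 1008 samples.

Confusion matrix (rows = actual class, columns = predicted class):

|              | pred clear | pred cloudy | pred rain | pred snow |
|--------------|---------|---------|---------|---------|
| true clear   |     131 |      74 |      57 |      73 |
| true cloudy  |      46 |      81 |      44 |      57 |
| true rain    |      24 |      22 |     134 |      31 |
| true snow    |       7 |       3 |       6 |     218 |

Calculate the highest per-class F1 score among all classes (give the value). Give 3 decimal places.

0.711

Per-class F1 score (2·TP/(2·TP+FP+FN)):
  clear: TP=131, FP=46+24+7=77, FN=74+57+73=204 → 262/543 = 0.4825
  cloudy: TP=81, FP=74+22+3=99, FN=46+44+57=147 → 162/408 = 0.3971
  rain: TP=134, FP=57+44+6=107, FN=24+22+31=77 → 268/452 = 0.5929
  snow: TP=218, FP=73+57+31=161, FN=7+3+6=16 → 436/613 = 0.7113
Highest is class 'snow' with F1 score = 0.711.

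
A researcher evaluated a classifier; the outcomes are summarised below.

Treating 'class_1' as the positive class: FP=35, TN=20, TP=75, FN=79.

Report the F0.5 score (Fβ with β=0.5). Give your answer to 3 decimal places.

Fβ = (1+β²)·TP / ((1+β²)·TP + β²·FN + FP), with β²=1/4
= 1.25·75 / (1.25·75 + 0.25·79 + 35) = 0.631

0.631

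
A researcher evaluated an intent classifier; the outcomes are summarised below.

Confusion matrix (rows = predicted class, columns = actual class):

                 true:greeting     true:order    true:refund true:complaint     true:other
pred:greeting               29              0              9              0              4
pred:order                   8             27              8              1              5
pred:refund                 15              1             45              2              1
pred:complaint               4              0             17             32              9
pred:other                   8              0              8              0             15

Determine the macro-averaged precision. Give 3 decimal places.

Per-class precision (TP/(TP+FP)):
  greeting: TP=29, FP=0+9+0+4=13 → 29/42 = 0.6905
  order: TP=27, FP=8+8+1+5=22 → 27/49 = 0.5510
  refund: TP=45, FP=15+1+2+1=19 → 45/64 = 0.7031
  complaint: TP=32, FP=4+0+17+9=30 → 32/62 = 0.5161
  other: TP=15, FP=8+0+8+0=16 → 15/31 = 0.4839
Macro-precision = mean = (0.6905 + 0.5510 + 0.7031 + 0.5161 + 0.4839) / 5 = 0.589

0.589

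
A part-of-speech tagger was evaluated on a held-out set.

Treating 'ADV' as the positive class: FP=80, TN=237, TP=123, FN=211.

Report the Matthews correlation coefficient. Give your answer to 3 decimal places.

0.125

MCC = (TP·TN − FP·FN) / √((TP+FP)(TP+FN)(TN+FP)(TN+FN))
Numerator = 123·237 − 80·211 = 12271
Denominator = √(203·334·317·448) = √9628968832 = 98127.3093
MCC = 12271 / 98127.3093 = 0.125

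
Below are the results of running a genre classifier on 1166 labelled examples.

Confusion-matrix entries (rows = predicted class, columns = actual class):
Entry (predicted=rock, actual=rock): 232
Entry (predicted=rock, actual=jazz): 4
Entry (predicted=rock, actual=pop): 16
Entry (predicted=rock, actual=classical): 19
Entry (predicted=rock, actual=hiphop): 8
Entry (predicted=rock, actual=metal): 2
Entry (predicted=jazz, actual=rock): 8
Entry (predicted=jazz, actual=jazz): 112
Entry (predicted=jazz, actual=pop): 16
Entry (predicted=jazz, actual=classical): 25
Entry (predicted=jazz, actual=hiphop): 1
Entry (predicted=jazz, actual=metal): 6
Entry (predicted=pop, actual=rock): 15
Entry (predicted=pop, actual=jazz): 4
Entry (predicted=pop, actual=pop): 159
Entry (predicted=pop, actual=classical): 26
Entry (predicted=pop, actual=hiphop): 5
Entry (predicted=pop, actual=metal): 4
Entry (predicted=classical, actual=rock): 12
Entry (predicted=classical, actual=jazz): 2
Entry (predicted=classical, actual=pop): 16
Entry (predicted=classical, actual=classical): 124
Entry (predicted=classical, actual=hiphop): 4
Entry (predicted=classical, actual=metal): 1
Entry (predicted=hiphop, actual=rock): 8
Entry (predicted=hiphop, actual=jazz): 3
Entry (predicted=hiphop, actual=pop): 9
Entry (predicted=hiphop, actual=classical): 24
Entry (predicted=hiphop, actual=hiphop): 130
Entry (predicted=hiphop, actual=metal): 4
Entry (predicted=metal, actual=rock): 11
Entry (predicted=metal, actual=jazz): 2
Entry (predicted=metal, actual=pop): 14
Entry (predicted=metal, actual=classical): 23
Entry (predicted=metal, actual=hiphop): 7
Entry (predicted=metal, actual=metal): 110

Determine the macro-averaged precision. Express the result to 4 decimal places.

Per-class precision (TP/(TP+FP)):
  rock: TP=232, FP=4+16+19+8+2=49 → 232/281 = 0.82562
  jazz: TP=112, FP=8+16+25+1+6=56 → 112/168 = 0.66667
  pop: TP=159, FP=15+4+26+5+4=54 → 159/213 = 0.74648
  classical: TP=124, FP=12+2+16+4+1=35 → 124/159 = 0.77987
  hiphop: TP=130, FP=8+3+9+24+4=48 → 130/178 = 0.73034
  metal: TP=110, FP=11+2+14+23+7=57 → 110/167 = 0.65868
Macro-precision = mean = (0.82562 + 0.66667 + 0.74648 + 0.77987 + 0.73034 + 0.65868) / 6 = 0.7346

0.7346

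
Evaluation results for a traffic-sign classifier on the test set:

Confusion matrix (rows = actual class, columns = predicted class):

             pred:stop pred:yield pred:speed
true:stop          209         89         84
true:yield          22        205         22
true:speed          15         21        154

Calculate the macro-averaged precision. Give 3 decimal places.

Per-class precision (TP/(TP+FP)):
  stop: TP=209, FP=22+15=37 → 209/246 = 0.8496
  yield: TP=205, FP=89+21=110 → 205/315 = 0.6508
  speed: TP=154, FP=84+22=106 → 154/260 = 0.5923
Macro-precision = mean = (0.8496 + 0.6508 + 0.5923) / 3 = 0.698

0.698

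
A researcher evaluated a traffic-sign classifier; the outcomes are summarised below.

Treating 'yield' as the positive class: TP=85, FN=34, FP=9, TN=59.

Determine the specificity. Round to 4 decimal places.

0.8676

Specificity = TN/(TN+FP) = 59/(59+9) = 0.8676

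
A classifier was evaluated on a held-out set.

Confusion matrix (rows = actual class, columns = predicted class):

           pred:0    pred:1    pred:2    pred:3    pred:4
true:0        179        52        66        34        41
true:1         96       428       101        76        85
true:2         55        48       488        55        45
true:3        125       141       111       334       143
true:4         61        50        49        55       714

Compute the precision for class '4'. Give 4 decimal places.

0.6946

precision = TP/(TP+FP).
4: TP=714, FP=41+85+45+143=314 → 714/1028 = 0.69455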